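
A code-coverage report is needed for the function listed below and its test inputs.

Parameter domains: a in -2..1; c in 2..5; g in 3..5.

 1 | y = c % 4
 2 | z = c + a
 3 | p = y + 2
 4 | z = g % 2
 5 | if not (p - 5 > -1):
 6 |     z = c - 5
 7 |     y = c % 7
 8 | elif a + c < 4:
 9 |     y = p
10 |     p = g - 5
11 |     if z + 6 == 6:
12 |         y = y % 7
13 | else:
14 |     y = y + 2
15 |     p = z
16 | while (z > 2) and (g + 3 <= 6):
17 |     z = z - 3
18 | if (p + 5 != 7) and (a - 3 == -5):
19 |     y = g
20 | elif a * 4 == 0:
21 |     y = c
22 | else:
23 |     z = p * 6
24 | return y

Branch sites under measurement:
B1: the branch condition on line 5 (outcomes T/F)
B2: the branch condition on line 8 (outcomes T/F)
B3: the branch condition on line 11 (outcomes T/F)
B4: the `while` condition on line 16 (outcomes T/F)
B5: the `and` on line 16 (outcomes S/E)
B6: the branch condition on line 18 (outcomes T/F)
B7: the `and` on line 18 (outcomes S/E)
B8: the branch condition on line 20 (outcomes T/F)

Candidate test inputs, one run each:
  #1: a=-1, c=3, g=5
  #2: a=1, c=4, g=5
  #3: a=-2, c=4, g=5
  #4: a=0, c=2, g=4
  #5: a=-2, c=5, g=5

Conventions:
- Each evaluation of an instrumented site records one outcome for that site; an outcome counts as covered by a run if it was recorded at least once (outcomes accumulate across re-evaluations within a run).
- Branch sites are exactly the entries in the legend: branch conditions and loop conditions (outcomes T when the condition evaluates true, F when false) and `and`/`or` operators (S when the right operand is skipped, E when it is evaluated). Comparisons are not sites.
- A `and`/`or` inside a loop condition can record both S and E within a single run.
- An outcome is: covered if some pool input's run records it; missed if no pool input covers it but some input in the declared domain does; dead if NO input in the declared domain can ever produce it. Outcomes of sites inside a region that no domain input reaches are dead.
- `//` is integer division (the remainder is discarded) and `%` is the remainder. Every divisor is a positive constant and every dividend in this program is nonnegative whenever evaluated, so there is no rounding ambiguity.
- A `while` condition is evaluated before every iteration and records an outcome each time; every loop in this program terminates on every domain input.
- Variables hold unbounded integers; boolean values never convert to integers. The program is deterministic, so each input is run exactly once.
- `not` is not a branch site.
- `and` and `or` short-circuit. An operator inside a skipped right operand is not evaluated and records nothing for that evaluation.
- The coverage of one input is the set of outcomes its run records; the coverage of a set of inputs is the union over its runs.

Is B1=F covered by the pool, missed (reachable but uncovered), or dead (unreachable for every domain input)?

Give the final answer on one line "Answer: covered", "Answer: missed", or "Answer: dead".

B1=F is recorded by pool input(s) 1 -> covered

Answer: covered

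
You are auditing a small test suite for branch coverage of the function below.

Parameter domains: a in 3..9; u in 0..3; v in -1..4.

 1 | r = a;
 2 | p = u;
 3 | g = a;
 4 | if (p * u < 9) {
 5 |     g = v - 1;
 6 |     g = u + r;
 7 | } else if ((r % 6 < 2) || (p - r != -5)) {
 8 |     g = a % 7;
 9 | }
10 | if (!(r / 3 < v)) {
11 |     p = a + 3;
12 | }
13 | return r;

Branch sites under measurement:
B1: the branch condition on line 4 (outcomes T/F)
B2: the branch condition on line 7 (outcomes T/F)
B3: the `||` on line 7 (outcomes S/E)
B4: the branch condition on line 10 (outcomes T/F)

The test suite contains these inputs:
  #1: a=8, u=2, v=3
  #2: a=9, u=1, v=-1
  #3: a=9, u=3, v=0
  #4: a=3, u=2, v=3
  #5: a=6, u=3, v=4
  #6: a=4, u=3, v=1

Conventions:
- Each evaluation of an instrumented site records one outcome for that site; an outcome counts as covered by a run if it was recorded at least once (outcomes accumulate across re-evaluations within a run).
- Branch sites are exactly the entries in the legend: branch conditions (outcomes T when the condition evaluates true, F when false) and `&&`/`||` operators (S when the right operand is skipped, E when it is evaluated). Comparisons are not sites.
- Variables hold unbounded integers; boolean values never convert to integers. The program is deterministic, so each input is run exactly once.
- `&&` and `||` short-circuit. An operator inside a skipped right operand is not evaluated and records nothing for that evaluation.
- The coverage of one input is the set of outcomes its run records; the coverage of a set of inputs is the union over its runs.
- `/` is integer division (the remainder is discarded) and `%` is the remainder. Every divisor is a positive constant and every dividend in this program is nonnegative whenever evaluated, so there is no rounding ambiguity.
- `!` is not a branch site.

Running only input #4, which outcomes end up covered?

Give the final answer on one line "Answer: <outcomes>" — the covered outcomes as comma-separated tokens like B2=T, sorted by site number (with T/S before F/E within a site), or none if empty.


Event log for input #4 (a=3, u=2, v=3):
  B1->T, B4->F
collecting distinct outcomes: B1=T, B4=F
Answer: B1=T, B4=F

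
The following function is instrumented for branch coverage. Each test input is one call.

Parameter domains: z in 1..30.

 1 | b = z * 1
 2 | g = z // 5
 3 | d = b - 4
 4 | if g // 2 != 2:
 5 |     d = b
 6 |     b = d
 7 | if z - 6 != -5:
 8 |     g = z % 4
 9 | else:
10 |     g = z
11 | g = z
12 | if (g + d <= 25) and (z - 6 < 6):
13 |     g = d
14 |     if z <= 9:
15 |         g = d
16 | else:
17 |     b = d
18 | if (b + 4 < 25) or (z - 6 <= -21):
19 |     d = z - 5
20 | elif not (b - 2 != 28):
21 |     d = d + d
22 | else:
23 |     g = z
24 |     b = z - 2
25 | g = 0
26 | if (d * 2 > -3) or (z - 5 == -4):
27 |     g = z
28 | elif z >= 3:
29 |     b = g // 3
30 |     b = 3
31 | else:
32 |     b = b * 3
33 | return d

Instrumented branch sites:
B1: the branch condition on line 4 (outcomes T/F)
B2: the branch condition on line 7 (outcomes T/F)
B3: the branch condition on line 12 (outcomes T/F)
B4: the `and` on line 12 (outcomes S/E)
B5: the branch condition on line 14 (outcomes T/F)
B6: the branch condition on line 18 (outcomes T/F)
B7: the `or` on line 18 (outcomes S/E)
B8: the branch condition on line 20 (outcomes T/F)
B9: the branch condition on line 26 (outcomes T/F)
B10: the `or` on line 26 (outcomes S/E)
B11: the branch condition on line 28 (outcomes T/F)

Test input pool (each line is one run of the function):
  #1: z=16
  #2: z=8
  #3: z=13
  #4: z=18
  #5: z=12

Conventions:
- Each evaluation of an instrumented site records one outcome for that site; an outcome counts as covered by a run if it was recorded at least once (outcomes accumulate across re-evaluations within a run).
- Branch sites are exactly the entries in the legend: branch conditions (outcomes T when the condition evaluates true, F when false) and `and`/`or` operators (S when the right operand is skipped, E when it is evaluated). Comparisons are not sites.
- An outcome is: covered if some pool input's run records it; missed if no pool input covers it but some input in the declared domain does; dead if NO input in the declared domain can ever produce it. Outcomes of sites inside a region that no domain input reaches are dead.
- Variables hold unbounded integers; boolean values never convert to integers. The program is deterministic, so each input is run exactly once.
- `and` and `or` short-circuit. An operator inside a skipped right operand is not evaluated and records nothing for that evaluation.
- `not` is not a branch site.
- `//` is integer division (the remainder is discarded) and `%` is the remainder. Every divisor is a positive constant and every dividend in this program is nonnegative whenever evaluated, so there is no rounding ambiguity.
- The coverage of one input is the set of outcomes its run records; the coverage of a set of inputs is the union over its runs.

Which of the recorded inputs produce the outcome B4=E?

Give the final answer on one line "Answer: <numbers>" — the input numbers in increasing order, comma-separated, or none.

input #1 (z=16): does not produce B4=E
input #2 (z=8): produces B4=E
input #3 (z=13): does not produce B4=E
input #4 (z=18): does not produce B4=E
input #5 (z=12): produces B4=E

Answer: 2, 5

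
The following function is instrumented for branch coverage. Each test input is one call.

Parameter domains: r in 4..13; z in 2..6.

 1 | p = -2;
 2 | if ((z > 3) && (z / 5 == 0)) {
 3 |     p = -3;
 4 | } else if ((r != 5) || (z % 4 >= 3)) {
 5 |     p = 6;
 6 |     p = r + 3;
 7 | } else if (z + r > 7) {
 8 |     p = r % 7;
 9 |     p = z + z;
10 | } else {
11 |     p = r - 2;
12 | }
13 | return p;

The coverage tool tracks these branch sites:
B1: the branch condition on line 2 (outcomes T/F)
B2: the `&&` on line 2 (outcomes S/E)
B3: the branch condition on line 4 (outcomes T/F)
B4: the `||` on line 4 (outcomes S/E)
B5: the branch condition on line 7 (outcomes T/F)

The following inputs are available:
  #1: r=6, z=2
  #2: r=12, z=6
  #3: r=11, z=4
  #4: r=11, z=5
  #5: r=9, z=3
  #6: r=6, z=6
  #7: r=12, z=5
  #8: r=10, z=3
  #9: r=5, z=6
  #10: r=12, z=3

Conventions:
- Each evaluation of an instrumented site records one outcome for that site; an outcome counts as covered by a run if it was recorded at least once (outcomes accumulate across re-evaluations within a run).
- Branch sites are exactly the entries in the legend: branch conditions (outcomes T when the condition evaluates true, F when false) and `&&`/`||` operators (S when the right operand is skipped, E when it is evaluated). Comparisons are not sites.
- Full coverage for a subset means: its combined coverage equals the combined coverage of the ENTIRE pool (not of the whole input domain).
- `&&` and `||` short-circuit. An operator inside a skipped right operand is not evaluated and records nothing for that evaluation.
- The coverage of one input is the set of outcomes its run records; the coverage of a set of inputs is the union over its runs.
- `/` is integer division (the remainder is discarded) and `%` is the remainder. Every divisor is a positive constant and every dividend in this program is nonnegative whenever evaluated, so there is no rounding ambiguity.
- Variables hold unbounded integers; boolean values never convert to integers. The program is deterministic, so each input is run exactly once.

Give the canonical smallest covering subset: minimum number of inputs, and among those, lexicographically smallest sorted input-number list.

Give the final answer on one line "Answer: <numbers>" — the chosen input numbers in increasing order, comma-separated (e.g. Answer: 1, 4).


run #1 (r=6, z=2) records B1=F, B2=S, B3=T, B4=S
run #2 (r=12, z=6) records B1=F, B2=E, B3=T, B4=S
run #3 (r=11, z=4) records B1=T, B2=E
run #4 (r=11, z=5) records B1=F, B2=E, B3=T, B4=S
run #5 (r=9, z=3) records B1=F, B2=S, B3=T, B4=S
run #6 (r=6, z=6) records B1=F, B2=E, B3=T, B4=S
run #7 (r=12, z=5) records B1=F, B2=E, B3=T, B4=S
run #8 (r=10, z=3) records B1=F, B2=S, B3=T, B4=S
run #9 (r=5, z=6) records B1=F, B2=E, B3=F, B4=E, B5=T
run #10 (r=12, z=3) records B1=F, B2=S, B3=T, B4=S
pool-wide coverage (9 outcomes): B1=T, B1=F, B2=S, B2=E, B3=T, B3=F, B4=S, B4=E, B5=T
checked all size-1 subsets: none covers 9 outcomes (max 5/9)
checked all size-2 subsets: none covers 9 outcomes (max 8/9)
size 3: inputs {1, 3, 9} cover all 9 outcomes, and no lexicographically smaller subset of this size does
Answer: 1, 3, 9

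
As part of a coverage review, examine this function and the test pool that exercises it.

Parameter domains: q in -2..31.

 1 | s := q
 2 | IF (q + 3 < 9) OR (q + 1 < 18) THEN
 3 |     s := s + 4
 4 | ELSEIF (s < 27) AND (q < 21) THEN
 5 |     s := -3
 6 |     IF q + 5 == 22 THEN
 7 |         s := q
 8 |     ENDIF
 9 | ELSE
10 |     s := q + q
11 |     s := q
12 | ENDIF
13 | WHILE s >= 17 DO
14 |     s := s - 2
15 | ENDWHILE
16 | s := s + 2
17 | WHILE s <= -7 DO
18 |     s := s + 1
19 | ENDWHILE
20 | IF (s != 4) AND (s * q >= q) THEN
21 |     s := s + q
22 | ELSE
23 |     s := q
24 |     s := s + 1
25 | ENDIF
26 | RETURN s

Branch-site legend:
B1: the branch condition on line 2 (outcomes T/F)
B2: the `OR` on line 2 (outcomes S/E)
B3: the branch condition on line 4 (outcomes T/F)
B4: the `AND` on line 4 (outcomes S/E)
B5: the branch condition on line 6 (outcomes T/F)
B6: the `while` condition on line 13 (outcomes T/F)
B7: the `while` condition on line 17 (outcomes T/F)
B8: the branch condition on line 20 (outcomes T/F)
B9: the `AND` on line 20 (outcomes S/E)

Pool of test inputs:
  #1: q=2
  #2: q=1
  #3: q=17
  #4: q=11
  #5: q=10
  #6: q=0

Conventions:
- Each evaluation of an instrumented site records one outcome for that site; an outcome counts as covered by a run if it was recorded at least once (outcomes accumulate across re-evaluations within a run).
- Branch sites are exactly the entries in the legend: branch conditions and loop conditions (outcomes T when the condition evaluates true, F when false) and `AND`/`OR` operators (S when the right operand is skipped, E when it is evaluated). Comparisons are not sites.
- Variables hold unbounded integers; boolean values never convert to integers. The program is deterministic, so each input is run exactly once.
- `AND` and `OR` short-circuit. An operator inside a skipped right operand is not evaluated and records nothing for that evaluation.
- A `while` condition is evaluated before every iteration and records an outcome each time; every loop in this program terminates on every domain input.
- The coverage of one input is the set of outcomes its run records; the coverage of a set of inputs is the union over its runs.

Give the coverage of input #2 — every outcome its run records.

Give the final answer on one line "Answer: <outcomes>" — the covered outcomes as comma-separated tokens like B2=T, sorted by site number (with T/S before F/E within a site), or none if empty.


Tracing the run of input #2 (q=1):
  B2->S, B1->T, B6->F, B7->F, B9->E, B8->T
deduplicating events, the covered set is: B1=T, B2=S, B6=F, B7=F, B8=T, B9=E
Answer: B1=T, B2=S, B6=F, B7=F, B8=T, B9=E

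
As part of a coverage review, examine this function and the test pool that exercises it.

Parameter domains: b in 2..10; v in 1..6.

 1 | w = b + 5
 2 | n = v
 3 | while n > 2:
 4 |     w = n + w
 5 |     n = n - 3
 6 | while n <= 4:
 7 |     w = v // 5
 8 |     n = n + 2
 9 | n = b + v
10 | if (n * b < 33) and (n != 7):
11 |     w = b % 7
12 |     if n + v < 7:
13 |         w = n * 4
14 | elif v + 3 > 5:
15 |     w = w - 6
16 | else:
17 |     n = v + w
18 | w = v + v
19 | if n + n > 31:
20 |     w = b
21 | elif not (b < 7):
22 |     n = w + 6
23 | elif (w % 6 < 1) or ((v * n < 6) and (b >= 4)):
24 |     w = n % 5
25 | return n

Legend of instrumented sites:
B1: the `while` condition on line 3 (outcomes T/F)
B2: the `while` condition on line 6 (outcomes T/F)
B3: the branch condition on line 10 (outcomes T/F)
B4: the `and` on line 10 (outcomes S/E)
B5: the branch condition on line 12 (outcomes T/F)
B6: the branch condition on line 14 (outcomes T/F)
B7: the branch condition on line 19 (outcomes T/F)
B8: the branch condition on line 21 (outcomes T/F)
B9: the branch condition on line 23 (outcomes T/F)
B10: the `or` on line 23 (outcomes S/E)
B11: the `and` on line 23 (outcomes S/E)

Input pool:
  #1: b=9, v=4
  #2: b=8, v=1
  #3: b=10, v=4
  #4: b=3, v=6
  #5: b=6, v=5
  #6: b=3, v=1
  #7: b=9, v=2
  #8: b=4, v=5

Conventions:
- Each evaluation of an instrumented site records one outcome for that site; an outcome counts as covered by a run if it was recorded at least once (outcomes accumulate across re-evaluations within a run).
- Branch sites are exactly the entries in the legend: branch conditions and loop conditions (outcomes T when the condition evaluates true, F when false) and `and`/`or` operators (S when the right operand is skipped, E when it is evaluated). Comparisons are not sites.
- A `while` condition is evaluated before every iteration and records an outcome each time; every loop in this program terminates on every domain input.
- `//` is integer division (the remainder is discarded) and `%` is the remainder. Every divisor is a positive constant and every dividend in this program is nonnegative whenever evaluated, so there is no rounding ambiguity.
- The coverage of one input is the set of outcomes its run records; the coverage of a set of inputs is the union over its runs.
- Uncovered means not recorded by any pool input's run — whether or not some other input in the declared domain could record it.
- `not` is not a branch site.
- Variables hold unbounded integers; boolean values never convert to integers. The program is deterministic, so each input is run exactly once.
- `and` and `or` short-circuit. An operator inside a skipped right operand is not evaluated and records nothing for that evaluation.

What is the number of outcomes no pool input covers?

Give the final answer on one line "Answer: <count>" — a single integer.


input #1, b=9, v=4: outcomes B1=T, B1=F, B2=T, B2=F, B3=F, B4=S, B6=T, B7=F, B8=T
input #2, b=8, v=1: outcomes B1=F, B2=T, B2=F, B3=F, B4=S, B6=F, B7=F, B8=T
input #3, b=10, v=4: outcomes B1=T, B1=F, B2=T, B2=F, B3=F, B4=S, B6=T, B7=F, B8=T
input #4, b=3, v=6: outcomes B1=T, B1=F, B2=T, B2=F, B3=T, B4=E, B5=F, B7=F, B8=F, B9=T, B10=S
input #5, b=6, v=5: outcomes B1=T, B1=F, B2=T, B2=F, B3=F, B4=S, B6=T, B7=F, B8=F, B9=F, B10=E, B11=S
input #6, b=3, v=1: outcomes B1=F, B2=T, B2=F, B3=T, B4=E, B5=T, B7=F, B8=F, B9=F, B10=E, B11=E
input #7, b=9, v=2: outcomes B1=F, B2=T, B2=F, B3=F, B4=S, B6=F, B7=F, B8=T
input #8, b=4, v=5: outcomes B1=T, B1=F, B2=T, B2=F, B3=F, B4=S, B6=T, B7=F, B8=F, B9=F, B10=E, B11=S
union over the pool: B1=T, B1=F, B2=T, B2=F, B3=T, B3=F, B4=S, B4=E, B5=T, B5=F, B6=T, B6=F, B7=F, B8=T, B8=F, B9=T, B9=F, B10=S, B10=E, B11=S, B11=E
uncovered (1 of 22): B7=T
Answer: 1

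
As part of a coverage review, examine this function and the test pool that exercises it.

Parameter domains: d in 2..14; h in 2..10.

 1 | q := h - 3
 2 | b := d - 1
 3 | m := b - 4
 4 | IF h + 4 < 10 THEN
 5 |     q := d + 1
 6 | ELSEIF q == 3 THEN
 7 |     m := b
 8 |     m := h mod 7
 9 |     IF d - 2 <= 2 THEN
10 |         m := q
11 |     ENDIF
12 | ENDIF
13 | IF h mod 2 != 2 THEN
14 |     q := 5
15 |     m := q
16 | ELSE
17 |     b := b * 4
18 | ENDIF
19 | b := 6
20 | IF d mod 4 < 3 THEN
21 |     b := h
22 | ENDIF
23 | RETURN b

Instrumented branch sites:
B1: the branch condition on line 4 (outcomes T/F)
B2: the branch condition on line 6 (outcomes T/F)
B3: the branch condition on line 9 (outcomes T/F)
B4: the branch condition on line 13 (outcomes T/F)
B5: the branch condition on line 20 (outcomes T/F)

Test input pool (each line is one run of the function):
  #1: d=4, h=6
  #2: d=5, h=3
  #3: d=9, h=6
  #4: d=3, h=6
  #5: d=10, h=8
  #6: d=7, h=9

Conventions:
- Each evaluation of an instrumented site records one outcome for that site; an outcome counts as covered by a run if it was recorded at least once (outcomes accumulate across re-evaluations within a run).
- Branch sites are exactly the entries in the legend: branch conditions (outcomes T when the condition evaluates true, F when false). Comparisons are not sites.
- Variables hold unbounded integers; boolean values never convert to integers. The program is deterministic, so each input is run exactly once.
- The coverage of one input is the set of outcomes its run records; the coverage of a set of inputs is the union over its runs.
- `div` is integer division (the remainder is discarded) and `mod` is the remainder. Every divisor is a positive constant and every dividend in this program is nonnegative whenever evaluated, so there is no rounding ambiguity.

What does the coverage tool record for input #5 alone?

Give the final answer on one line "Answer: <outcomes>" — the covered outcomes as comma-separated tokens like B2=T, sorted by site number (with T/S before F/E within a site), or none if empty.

Tracing the run of input #5 (d=10, h=8):
  B1->F, B2->F, B4->T, B5->T
deduplicating events, the covered set is: B1=F, B2=F, B4=T, B5=T

Answer: B1=F, B2=F, B4=T, B5=T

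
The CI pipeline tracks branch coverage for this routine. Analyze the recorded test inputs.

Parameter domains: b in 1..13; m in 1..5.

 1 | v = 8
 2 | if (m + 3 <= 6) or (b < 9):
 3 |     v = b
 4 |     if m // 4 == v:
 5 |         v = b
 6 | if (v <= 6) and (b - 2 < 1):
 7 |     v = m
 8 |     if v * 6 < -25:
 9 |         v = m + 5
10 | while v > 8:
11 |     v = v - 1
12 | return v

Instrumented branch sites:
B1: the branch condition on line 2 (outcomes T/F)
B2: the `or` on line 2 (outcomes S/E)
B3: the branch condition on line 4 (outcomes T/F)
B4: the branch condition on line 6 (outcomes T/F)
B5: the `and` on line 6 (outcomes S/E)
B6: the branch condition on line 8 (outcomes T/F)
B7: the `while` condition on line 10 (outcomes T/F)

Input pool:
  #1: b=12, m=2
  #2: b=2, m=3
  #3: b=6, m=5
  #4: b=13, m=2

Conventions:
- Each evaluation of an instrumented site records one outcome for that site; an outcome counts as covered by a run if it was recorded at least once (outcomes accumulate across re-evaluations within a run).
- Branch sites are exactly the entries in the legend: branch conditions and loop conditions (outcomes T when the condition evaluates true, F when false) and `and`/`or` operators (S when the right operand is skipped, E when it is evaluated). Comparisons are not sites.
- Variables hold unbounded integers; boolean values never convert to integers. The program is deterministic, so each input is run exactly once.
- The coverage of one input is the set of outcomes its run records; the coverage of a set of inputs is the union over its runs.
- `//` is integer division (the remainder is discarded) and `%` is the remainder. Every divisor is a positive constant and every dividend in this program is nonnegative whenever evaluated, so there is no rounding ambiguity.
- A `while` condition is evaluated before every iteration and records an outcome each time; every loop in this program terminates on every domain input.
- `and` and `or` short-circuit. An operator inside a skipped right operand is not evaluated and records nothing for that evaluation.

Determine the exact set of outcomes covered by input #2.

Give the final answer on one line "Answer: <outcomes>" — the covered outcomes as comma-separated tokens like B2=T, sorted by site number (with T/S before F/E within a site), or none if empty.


Tracing the run of input #2 (b=2, m=3):
  B2->S, B1->T, B3->F, B5->E, B4->T, B6->F, B7->F
deduplicating events, the covered set is: B1=T, B2=S, B3=F, B4=T, B5=E, B6=F, B7=F
Answer: B1=T, B2=S, B3=F, B4=T, B5=E, B6=F, B7=F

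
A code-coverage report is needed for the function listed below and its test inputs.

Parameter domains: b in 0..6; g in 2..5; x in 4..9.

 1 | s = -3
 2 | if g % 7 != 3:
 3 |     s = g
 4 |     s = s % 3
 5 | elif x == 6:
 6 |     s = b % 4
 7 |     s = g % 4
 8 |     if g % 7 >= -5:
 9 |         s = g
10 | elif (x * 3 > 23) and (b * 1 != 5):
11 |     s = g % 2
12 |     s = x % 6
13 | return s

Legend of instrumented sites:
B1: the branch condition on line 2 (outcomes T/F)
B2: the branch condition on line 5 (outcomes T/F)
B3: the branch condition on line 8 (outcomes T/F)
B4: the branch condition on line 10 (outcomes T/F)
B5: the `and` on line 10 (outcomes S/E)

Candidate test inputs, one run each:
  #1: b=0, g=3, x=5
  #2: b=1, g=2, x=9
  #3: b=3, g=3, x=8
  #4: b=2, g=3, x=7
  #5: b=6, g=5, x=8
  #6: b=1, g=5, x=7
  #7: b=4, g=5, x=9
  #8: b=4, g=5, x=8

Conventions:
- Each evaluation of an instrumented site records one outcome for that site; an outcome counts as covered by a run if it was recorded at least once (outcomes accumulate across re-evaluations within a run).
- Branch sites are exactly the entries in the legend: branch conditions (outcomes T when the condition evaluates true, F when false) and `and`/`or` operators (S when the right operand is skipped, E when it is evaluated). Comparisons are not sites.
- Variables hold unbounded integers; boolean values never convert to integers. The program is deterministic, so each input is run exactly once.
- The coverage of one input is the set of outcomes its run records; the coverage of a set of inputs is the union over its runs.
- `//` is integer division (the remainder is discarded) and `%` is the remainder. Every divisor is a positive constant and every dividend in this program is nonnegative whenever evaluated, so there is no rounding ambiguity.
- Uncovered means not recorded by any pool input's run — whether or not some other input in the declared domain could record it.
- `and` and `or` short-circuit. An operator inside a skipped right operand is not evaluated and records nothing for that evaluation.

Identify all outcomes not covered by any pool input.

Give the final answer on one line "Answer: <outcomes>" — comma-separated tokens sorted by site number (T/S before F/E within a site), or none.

#1 (b=0, g=3, x=5) -> B1->F, B2->F, B5->S, B4->F; covered: B1=F, B2=F, B4=F, B5=S
#2 (b=1, g=2, x=9) -> B1->T; covered: B1=T
#3 (b=3, g=3, x=8) -> B1->F, B2->F, B5->E, B4->T; covered: B1=F, B2=F, B4=T, B5=E
#4 (b=2, g=3, x=7) -> B1->F, B2->F, B5->S, B4->F; covered: B1=F, B2=F, B4=F, B5=S
#5 (b=6, g=5, x=8) -> B1->T; covered: B1=T
#6 (b=1, g=5, x=7) -> B1->T; covered: B1=T
#7 (b=4, g=5, x=9) -> B1->T; covered: B1=T
#8 (b=4, g=5, x=8) -> B1->T; covered: B1=T
union over the pool: B1=T, B1=F, B2=F, B4=T, B4=F, B5=S, B5=E
uncovered (3 of 10): B2=T, B3=T, B3=F

Answer: B2=T, B3=T, B3=F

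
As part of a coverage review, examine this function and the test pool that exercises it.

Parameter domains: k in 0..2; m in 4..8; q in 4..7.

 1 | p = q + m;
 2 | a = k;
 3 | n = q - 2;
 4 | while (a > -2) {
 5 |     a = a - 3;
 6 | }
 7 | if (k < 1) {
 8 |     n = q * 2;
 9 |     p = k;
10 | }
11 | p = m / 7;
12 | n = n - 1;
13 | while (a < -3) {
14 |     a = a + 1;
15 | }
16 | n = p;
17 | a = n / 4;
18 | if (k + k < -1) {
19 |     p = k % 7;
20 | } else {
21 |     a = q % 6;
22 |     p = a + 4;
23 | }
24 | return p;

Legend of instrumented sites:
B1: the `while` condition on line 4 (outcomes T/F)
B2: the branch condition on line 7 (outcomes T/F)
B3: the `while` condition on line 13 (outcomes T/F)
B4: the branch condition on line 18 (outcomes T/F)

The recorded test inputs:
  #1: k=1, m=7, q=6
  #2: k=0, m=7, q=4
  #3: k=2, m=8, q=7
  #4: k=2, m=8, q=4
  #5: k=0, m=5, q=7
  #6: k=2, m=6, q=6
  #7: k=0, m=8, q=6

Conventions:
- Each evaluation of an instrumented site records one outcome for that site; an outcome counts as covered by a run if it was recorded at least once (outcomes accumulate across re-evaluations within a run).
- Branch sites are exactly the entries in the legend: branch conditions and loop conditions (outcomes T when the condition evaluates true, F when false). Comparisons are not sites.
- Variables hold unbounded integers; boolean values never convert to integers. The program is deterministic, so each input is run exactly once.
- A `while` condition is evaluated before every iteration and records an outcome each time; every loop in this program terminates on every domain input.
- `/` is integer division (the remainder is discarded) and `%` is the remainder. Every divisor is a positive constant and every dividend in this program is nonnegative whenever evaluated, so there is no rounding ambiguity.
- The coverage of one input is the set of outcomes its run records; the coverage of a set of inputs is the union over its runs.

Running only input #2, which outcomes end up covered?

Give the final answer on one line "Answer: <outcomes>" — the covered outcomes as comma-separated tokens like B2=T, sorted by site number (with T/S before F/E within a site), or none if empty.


Simulating input #2 (k=0, m=7, q=4) step by step:
  B1->T, B1->F, B2->T, B3->F, B4->F
collecting distinct outcomes: B1=T, B1=F, B2=T, B3=F, B4=F
Answer: B1=T, B1=F, B2=T, B3=F, B4=F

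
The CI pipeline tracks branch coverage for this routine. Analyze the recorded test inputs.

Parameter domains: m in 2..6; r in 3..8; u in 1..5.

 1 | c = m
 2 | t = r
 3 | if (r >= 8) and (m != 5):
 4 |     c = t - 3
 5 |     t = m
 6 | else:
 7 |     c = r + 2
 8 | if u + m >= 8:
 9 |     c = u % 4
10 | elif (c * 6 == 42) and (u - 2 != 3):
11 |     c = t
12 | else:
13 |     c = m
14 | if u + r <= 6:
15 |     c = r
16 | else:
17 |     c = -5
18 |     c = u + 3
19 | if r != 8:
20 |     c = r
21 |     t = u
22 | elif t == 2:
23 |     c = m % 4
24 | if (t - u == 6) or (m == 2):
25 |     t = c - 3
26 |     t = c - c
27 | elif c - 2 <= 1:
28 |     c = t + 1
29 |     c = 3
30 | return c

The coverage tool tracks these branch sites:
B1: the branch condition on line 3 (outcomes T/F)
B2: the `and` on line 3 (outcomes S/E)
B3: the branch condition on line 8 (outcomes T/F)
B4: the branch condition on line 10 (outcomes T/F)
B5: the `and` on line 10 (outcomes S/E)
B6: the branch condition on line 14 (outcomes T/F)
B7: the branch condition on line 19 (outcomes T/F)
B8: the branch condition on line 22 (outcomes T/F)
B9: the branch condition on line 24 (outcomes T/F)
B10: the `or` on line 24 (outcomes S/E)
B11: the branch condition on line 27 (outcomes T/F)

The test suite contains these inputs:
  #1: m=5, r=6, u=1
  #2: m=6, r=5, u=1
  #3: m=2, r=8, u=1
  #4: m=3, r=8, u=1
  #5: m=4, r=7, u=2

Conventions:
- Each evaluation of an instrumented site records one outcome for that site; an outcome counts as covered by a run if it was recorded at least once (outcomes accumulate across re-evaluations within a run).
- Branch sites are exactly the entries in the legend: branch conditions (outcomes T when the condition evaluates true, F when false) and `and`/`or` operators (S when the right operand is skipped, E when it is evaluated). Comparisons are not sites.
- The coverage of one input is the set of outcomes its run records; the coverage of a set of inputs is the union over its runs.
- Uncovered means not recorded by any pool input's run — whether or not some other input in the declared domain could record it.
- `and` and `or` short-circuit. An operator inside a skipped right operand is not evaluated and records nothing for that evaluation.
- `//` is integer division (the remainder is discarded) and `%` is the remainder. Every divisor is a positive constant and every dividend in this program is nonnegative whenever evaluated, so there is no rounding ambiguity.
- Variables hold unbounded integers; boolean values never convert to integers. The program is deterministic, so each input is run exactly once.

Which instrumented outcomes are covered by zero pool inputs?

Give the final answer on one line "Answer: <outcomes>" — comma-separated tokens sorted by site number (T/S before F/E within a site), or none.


test 1 (m=5, r=6, u=1) fires B2->S, B1->F, B3->F, B5->S, B4->F, B6->F, B7->T, B10->E, B9->F, B11->F; hits B1=F, B2=S, B3=F, B4=F, B5=S, B6=F, B7=T, B9=F, B10=E, B11=F
test 2 (m=6, r=5, u=1) fires B2->S, B1->F, B3->F, B5->E, B4->T, B6->T, B7->T, B10->E, B9->F, B11->F; hits B1=F, B2=S, B3=F, B4=T, B5=E, B6=T, B7=T, B9=F, B10=E, B11=F
test 3 (m=2, r=8, u=1) fires B2->E, B1->T, B3->F, B5->S, B4->F, B6->F, B7->F, B8->T, B10->E, B9->T; hits B1=T, B2=E, B3=F, B4=F, B5=S, B6=F, B7=F, B8=T, B9=T, B10=E
test 4 (m=3, r=8, u=1) fires B2->E, B1->T, B3->F, B5->S, B4->F, B6->F, B7->F, B8->F, B10->E, B9->F, B11->F; hits B1=T, B2=E, B3=F, B4=F, B5=S, B6=F, B7=F, B8=F, B9=F, B10=E, B11=F
test 5 (m=4, r=7, u=2) fires B2->S, B1->F, B3->F, B5->S, B4->F, B6->F, B7->T, B10->E, B9->F, B11->F; hits B1=F, B2=S, B3=F, B4=F, B5=S, B6=F, B7=T, B9=F, B10=E, B11=F
union over the pool: B1=T, B1=F, B2=S, B2=E, B3=F, B4=T, B4=F, B5=S, B5=E, B6=T, B6=F, B7=T, B7=F, B8=T, B8=F, B9=T, B9=F, B10=E, B11=F
uncovered (3 of 22): B3=T, B10=S, B11=T
Answer: B3=T, B10=S, B11=T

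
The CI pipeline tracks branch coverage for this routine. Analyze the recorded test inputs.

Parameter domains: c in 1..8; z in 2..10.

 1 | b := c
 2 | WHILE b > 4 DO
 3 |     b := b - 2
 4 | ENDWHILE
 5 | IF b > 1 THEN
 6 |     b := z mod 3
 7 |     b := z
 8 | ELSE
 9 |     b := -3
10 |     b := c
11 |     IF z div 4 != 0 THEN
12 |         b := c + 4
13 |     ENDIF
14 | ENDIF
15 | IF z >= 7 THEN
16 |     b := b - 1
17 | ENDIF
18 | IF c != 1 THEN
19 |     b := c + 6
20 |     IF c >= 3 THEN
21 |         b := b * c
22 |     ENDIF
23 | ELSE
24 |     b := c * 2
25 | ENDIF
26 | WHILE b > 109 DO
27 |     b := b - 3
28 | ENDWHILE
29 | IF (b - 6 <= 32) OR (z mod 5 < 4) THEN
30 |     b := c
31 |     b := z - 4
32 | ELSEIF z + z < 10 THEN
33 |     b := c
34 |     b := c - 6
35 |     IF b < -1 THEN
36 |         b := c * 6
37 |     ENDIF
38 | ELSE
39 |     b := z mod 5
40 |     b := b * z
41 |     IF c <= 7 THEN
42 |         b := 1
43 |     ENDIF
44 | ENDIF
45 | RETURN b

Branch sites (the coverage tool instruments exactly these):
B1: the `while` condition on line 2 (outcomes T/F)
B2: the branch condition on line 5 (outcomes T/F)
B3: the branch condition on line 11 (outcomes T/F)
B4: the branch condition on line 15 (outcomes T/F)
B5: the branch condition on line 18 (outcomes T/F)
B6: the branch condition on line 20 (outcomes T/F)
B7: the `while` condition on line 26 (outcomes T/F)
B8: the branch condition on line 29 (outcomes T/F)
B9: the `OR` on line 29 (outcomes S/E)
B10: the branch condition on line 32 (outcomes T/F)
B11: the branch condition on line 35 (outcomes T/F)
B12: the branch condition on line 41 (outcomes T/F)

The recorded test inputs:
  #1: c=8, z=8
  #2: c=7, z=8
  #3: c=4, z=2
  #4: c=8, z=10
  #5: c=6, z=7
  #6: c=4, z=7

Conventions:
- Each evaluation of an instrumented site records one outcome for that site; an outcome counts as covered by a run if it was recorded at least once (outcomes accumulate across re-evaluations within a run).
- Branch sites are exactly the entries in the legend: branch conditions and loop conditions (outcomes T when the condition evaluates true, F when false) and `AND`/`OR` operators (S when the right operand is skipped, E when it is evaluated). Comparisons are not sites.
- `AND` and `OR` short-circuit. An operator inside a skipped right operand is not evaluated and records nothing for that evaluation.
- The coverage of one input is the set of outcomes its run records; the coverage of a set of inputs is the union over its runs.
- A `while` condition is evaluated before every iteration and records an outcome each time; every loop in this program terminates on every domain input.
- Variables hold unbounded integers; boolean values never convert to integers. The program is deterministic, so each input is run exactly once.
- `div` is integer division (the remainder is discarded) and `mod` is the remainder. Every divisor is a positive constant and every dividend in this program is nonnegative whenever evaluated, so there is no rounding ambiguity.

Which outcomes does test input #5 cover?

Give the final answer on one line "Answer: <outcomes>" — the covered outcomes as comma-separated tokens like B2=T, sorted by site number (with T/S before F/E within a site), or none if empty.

Running input #5 (c=6, z=7), event by event:
  B1->T, B1->F, B2->T, B4->T, B5->T, B6->T, B7->F, B9->E, B8->T
as a set, this run covers: B1=T, B1=F, B2=T, B4=T, B5=T, B6=T, B7=F, B8=T, B9=E

Answer: B1=T, B1=F, B2=T, B4=T, B5=T, B6=T, B7=F, B8=T, B9=E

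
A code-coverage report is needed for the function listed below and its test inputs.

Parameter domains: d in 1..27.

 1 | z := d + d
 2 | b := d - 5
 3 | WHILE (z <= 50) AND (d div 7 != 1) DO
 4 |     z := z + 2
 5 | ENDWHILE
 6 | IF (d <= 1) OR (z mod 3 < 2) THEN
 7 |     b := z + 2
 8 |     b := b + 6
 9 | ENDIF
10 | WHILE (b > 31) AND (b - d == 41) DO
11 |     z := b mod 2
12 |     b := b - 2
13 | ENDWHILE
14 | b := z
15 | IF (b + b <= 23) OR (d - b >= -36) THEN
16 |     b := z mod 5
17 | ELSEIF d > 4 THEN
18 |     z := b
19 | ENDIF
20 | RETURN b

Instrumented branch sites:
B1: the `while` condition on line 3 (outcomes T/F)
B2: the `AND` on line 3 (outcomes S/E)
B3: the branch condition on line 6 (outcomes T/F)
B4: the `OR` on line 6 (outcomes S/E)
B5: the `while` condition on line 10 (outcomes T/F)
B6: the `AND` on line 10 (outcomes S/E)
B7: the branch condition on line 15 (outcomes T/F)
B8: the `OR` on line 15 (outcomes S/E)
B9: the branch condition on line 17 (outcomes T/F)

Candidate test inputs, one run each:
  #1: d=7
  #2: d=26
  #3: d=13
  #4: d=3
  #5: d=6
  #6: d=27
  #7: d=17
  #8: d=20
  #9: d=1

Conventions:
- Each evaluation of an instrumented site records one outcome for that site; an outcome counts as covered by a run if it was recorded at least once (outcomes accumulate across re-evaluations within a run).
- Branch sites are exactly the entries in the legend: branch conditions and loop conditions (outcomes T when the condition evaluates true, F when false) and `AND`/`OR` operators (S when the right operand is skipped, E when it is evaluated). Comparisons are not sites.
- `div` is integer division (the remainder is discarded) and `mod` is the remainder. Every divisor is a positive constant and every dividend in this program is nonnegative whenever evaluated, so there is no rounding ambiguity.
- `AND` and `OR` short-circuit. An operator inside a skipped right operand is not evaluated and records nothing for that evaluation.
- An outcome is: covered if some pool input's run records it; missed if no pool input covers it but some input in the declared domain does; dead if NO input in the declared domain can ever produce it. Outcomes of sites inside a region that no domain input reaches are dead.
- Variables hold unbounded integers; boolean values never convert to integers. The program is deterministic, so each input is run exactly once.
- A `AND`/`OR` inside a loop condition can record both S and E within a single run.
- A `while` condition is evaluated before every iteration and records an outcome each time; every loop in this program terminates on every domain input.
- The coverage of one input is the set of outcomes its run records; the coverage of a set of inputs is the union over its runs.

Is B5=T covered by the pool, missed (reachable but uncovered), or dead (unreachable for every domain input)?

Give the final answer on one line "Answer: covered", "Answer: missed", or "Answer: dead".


no pool input records B5=T
but domain input (d=19) does record it -> reachable, so missed
Answer: missed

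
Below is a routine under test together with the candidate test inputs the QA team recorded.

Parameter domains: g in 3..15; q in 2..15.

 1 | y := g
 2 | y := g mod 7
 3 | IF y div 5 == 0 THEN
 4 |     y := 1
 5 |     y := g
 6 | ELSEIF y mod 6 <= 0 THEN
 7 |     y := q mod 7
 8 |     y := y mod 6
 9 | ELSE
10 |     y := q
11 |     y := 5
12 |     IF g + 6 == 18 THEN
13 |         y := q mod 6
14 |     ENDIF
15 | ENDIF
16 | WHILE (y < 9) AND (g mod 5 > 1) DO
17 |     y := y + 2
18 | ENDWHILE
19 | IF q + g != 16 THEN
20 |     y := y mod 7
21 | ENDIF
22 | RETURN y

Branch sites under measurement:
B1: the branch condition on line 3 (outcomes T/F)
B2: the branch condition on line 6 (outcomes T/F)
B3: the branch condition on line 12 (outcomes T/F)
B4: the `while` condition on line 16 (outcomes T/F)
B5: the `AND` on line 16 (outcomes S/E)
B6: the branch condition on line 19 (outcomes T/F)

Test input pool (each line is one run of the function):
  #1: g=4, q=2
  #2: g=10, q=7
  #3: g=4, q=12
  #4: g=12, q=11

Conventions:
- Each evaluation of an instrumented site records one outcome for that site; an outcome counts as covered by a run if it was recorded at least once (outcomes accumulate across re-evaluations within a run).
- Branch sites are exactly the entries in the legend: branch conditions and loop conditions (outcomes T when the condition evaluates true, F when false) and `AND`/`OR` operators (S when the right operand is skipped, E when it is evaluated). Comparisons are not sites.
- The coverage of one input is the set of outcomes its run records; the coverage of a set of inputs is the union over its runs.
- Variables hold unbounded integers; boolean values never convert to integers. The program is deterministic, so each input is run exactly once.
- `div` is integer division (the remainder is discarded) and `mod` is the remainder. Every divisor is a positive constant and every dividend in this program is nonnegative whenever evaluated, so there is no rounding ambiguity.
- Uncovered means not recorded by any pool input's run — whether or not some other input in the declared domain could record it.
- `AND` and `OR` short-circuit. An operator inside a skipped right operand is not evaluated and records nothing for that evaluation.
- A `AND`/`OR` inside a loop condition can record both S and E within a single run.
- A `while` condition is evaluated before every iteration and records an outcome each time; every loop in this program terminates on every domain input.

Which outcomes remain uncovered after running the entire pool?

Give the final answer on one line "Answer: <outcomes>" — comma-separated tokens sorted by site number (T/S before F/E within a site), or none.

input #1 (g=4, q=2): events B1->T, B5->E, B4->T, B5->E, B4->T, B5->E, B4->T, B5->S, B4->F, B6->T; covers B1=T, B4=T, B4=F, B5=S, B5=E, B6=T
input #2 (g=10, q=7): events B1->T, B5->S, B4->F, B6->T; covers B1=T, B4=F, B5=S, B6=T
input #3 (g=4, q=12): events B1->T, B5->E, B4->T, B5->E, B4->T, B5->E, B4->T, B5->S, B4->F, B6->F; covers B1=T, B4=T, B4=F, B5=S, B5=E, B6=F
input #4 (g=12, q=11): events B1->F, B2->F, B3->T, B5->E, B4->T, B5->E, B4->T, B5->S, B4->F, B6->T; covers B1=F, B2=F, B3=T, B4=T, B4=F, B5=S, B5=E, B6=T
union over the pool: B1=T, B1=F, B2=F, B3=T, B4=T, B4=F, B5=S, B5=E, B6=T, B6=F
uncovered (2 of 12): B2=T, B3=F

Answer: B2=T, B3=F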